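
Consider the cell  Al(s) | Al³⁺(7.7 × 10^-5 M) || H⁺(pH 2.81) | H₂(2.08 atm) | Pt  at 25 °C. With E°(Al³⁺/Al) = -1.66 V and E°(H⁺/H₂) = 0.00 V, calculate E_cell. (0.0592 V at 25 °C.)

The hydrogen couple is the cathode, so E°_cell = 1.66 V; n = 6.
[H⁺] = 10^(−2.81) = 0.0015 M, and Q = [Al³⁺]^2·P(H₂)^3 / [H⁺]^6 = 3.87 × 10^9.
E = E° − (0.0592/6) log Q = 1.66 − (0.0592/6)(9.587) = 1.565 V.

1.57 V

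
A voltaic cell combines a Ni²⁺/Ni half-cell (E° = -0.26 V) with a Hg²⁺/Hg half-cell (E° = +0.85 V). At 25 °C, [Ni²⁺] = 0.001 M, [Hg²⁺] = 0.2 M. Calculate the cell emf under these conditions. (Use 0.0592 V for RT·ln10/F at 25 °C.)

The Hg²⁺/Hg couple has the higher reduction potential and acts as the cathode, so E°_cell = +0.85 − (-0.26) = 1.11 V.
Balancing electrons gives n = 2; the reaction quotient is Q = [Ni²⁺]/[Hg²⁺] = 0.00500.
At 25 °C, E = E° − (0.0592/n) log Q = 1.11 − (0.0592/2)(-2.301) = 1.110 + 0.068 = 1.178 V.

1.18 V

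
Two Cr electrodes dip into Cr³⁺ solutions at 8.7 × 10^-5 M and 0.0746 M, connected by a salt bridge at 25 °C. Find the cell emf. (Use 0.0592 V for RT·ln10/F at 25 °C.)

Both half-cells are Cr³⁺/Cr, so E°_cell = 0. The concentrated side is the cathode; the cell reaction moves Cr³⁺ from high to low concentration with n = 3.
Q = [Cr³⁺]_dilute/[Cr³⁺]_conc = 8.7 × 10^-5/0.0746 = 0.00117.
E = 0 − (0.0592/3) log Q = −(0.0592/3)(-2.933) = 0.0579 V.

0.058 V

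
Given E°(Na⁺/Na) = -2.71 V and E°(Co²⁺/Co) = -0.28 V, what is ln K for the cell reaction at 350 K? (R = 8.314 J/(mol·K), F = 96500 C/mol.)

ln K = 161.2

E°_cell = -0.28 − (-2.71) = 2.43 V, with n = 2 electrons transferred.
At equilibrium E = 0, so the Nernst equation gives ln K = nFE°/RT = (2)(96500)(2.43)/((8.314)(350)) = 161.17.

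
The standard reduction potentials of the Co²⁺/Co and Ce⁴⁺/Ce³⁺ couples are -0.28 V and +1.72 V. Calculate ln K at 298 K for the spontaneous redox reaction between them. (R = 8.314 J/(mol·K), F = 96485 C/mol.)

ln K = 155.8

E°_cell = +1.72 − (-0.28) = 2.00 V, with n = 2 electrons transferred.
At equilibrium E = 0, so the Nernst equation gives ln K = nFE°/RT = (2)(96485)(2.00)/((8.314)(298)) = 155.77.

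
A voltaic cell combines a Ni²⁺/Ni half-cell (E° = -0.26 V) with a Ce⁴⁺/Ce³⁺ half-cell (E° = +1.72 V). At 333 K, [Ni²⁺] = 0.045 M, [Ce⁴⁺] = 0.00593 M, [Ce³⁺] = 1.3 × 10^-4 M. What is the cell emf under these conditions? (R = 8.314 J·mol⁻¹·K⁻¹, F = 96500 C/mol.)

The Ce⁴⁺/Ce³⁺ couple has the higher reduction potential and acts as the cathode, so E°_cell = +1.72 − (-0.26) = 1.98 V.
Balancing electrons gives n = 2; the reaction quotient is Q = [Ni²⁺]·[Ce³⁺]^2/[Ce⁴⁺]^2 = 2.16 × 10^-5.
E = E° − (RT/nF) ln Q = 1.98 − (8.314×333)/(2×96500) × (-10.742) = 1.980 + 0.154 = 2.134 V.

2.13 V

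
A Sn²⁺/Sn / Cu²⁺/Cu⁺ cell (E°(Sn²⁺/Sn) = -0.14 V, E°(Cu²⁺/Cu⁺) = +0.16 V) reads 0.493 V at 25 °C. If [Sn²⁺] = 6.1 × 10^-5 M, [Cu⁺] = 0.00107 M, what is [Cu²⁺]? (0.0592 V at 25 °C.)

From the Nernst equation, log Q = n(E° − E)/0.0592 = 2(0.30 − 0.493)/0.0592 = -6.520, so Q = 3.02 × 10^-7.
With Q = [Sn²⁺]·[Cu⁺]^2/[Cu²⁺]^2 and the known concentrations, [Cu²⁺]^2 in the denominator gives [Cu²⁺] = 0.015 M.

0.015 M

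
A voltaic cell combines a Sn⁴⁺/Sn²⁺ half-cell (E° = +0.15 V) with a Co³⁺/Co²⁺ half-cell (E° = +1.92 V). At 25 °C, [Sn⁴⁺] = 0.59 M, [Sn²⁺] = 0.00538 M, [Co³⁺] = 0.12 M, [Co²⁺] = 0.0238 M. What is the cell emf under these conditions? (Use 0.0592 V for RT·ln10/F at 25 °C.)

1.75 V

The Co³⁺/Co²⁺ couple has the higher reduction potential and acts as the cathode, so E°_cell = +1.92 − (+0.15) = 1.77 V.
Balancing electrons gives n = 2; the reaction quotient is Q = [Sn⁴⁺]·[Co²⁺]^2/([Sn²⁺]·[Co³⁺]^2) = 4.31.
At 25 °C, E = E° − (0.0592/n) log Q = 1.77 − (0.0592/2)(0.635) = 1.770 − 0.019 = 1.751 V.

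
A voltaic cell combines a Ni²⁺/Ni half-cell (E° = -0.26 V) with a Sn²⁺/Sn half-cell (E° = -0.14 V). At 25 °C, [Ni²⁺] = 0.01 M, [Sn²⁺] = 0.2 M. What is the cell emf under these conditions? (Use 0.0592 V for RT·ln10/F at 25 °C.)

0.159 V

The Sn²⁺/Sn couple has the higher reduction potential and acts as the cathode, so E°_cell = -0.14 − (-0.26) = 0.12 V.
Balancing electrons gives n = 2; the reaction quotient is Q = [Ni²⁺]/[Sn²⁺] = 0.0500.
At 25 °C, E = E° − (0.0592/n) log Q = 0.12 − (0.0592/2)(-1.301) = 0.120 + 0.039 = 0.159 V.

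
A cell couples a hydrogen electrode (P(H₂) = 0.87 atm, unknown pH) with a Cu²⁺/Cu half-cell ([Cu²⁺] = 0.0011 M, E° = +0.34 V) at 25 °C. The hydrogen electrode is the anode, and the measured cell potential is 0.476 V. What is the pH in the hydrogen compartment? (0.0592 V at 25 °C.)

E°_cell = 0.34 V and n = 2.
log Q = n(E° − E)/0.0592 = 2×(0.34 − 0.476)/0.0592 = -4.595.
With Q = [H⁺]^2 / ([Cu²⁺]·P(H₂)), solving for [H⁺] gives log[H⁺] = -3.807, so pH = 3.81.

pH = 3.81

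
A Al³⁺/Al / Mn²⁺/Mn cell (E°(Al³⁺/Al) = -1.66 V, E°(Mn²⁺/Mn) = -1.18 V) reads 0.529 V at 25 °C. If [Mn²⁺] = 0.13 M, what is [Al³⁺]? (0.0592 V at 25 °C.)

From the Nernst equation, log Q = n(E° − E)/0.0592 = 6(0.48 − 0.529)/0.0592 = -4.966, so Q = 1.08 × 10^-5.
With Q = [Al³⁺]^2/[Mn²⁺]^3 and the known concentrations, [Al³⁺]^2 in the numerator gives [Al³⁺] = 1.5 × 10^-4 M.

1.5 × 10^-4 M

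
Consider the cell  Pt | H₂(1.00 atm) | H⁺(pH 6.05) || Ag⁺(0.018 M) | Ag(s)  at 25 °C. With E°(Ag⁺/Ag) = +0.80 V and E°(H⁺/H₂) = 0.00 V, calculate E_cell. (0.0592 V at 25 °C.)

1.05 V

The Ag⁺/Ag couple is the cathode, so E°_cell = 0.80 V; n = 2.
[H⁺] = 10^(−6.05) = 8.9 × 10^-7 M, and Q = [H⁺]^2 / ([Ag⁺]^2·P(H₂)) = 2.45 × 10^-9.
E = E° − (0.0592/2) log Q = 0.80 − (0.0592/2)(-8.611) = 1.055 V.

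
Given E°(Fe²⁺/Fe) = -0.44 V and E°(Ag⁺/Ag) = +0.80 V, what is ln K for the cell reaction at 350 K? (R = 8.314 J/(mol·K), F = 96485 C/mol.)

ln K = 82.2

E°_cell = +0.80 − (-0.44) = 1.24 V, with n = 2 electrons transferred.
At equilibrium E = 0, so the Nernst equation gives ln K = nFE°/RT = (2)(96485)(1.24)/((8.314)(350)) = 82.23.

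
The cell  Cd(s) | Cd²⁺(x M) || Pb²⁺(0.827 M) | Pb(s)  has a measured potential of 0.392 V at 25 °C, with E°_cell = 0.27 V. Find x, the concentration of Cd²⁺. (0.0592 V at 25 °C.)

From the Nernst equation, log Q = n(E° − E)/0.0592 = 2(0.27 − 0.392)/0.0592 = -4.122, so Q = 7.56 × 10^-5.
With Q = [Cd²⁺]/[Pb²⁺] and the known concentrations, [Cd²⁺] in the numerator gives [Cd²⁺] = 6.3 × 10^-5 M.

6.3 × 10^-5 M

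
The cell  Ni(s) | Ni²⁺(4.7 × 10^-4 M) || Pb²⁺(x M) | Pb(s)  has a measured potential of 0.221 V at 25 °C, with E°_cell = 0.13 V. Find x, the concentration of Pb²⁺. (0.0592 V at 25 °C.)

From the Nernst equation, log Q = n(E° − E)/0.0592 = 2(0.13 − 0.221)/0.0592 = -3.074, so Q = 8.43 × 10^-4.
With Q = [Ni²⁺]/[Pb²⁺] and the known concentrations, [Pb²⁺] in the denominator gives [Pb²⁺] = 0.56 M.

0.56 M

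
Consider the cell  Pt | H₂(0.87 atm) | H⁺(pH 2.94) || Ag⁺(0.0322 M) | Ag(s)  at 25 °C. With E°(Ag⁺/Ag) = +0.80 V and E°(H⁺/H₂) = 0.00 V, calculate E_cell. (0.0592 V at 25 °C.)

0.88 V

The Ag⁺/Ag couple is the cathode, so E°_cell = 0.80 V; n = 2.
[H⁺] = 10^(−2.94) = 0.0011 M, and Q = [H⁺]^2 / ([Ag⁺]^2·P(H₂)) = 0.00146.
E = E° − (0.0592/2) log Q = 0.80 − (0.0592/2)(-2.835) = 0.884 V.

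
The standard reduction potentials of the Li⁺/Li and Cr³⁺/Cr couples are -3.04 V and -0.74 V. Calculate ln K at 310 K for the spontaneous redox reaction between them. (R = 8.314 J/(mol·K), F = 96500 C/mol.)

E°_cell = -0.74 − (-3.04) = 2.30 V, with n = 3 electrons transferred.
At equilibrium E = 0, so the Nernst equation gives ln K = nFE°/RT = (3)(96500)(2.30)/((8.314)(310)) = 258.35.

ln K = 258.3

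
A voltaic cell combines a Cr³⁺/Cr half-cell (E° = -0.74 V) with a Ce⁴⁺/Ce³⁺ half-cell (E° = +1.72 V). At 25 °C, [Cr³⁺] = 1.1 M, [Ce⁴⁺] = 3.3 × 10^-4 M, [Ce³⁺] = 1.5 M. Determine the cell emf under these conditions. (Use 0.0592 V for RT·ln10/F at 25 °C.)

The Ce⁴⁺/Ce³⁺ couple has the higher reduction potential and acts as the cathode, so E°_cell = +1.72 − (-0.74) = 2.46 V.
Balancing electrons gives n = 3; the reaction quotient is Q = [Cr³⁺]·[Ce³⁺]^3/[Ce⁴⁺]^3 = 1.03 × 10^11.
At 25 °C, E = E° − (0.0592/n) log Q = 2.46 − (0.0592/3)(11.014) = 2.460 − 0.217 = 2.243 V.

2.24 V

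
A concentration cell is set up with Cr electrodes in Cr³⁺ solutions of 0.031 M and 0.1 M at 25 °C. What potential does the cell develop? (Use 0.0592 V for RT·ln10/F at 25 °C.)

0.010 V

Both half-cells are Cr³⁺/Cr, so E°_cell = 0. The concentrated side is the cathode; the cell reaction moves Cr³⁺ from high to low concentration with n = 3.
Q = [Cr³⁺]_dilute/[Cr³⁺]_conc = 0.031/0.1 = 0.310.
E = 0 − (0.0592/3) log Q = −(0.0592/3)(-0.509) = 0.0100 V.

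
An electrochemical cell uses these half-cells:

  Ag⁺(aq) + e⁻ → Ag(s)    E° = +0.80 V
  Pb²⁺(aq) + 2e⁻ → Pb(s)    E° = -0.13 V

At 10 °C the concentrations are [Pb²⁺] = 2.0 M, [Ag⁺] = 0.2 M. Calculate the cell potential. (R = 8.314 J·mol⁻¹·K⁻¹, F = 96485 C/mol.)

0.882 V

The Ag⁺/Ag couple has the higher reduction potential and acts as the cathode, so E°_cell = +0.80 − (-0.13) = 0.93 V.
Balancing electrons gives n = 2; the reaction quotient is Q = [Pb²⁺]/[Ag⁺]^2 = 50.0.
E = E° − (RT/nF) ln Q = 0.93 − (8.314×283)/(2×96485) × (3.912) = 0.930 − 0.048 = 0.882 V.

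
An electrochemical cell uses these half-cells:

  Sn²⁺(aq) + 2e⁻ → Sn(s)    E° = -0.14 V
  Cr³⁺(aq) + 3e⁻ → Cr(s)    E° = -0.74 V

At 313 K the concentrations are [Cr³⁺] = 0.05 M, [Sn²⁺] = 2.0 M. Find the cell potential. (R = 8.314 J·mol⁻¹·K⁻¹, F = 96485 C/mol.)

0.636 V

The Sn²⁺/Sn couple has the higher reduction potential and acts as the cathode, so E°_cell = -0.14 − (-0.74) = 0.60 V.
Balancing electrons gives n = 6; the reaction quotient is Q = [Cr³⁺]^2/[Sn²⁺]^3 = 3.13 × 10^-4.
E = E° − (RT/nF) ln Q = 0.60 − (8.314×313)/(6×96485) × (-8.071) = 0.600 + 0.036 = 0.636 V.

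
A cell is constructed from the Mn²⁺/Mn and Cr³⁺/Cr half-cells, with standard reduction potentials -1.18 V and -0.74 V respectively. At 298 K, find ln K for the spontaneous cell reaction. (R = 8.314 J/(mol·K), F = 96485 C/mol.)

E°_cell = -0.74 − (-1.18) = 0.44 V, with n = 6 electrons transferred.
At equilibrium E = 0, so the Nernst equation gives ln K = nFE°/RT = (6)(96485)(0.44)/((8.314)(298)) = 102.81.

ln K = 102.8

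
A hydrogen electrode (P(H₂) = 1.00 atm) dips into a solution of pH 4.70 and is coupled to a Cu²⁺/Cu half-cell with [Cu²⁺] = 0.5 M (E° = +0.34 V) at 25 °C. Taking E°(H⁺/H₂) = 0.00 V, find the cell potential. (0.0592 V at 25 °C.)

The Cu²⁺/Cu couple is the cathode, so E°_cell = 0.34 V; n = 2.
[H⁺] = 10^(−4.70) = 2 × 10^-5 M, and Q = [H⁺]^2 / ([Cu²⁺]·P(H₂)) = 7.96 × 10^-10.
E = E° − (0.0592/2) log Q = 0.34 − (0.0592/2)(-9.099) = 0.609 V.

0.61 V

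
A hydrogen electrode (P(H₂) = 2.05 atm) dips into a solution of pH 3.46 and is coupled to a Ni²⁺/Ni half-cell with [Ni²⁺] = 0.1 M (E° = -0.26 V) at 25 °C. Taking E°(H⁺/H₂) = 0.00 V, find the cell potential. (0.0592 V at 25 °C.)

0.076 V

The hydrogen couple is the cathode, so E°_cell = 0.26 V; n = 2.
[H⁺] = 10^(−3.46) = 3.5 × 10^-4 M, and Q = [Ni²⁺]·P(H₂) / [H⁺]^2 = 1.71 × 10^6.
E = E° − (0.0592/2) log Q = 0.26 − (0.0592/2)(6.232) = 0.076 V.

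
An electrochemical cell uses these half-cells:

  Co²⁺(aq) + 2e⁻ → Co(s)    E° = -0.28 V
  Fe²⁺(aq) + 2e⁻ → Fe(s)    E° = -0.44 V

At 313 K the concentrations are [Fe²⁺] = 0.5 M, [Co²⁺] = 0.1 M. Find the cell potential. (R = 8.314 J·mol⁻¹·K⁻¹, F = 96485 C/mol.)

The Co²⁺/Co couple has the higher reduction potential and acts as the cathode, so E°_cell = -0.28 − (-0.44) = 0.16 V.
Balancing electrons gives n = 2; the reaction quotient is Q = [Fe²⁺]/[Co²⁺] = 5.00.
E = E° − (RT/nF) ln Q = 0.16 − (8.314×313)/(2×96485) × (1.609) = 0.160 − 0.022 = 0.138 V.

0.138 V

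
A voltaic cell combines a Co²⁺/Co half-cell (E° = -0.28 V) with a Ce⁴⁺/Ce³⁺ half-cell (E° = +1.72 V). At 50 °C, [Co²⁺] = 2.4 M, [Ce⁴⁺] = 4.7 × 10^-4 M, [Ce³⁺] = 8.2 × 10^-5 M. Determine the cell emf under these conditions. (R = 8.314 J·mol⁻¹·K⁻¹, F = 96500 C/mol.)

2.04 V

The Ce⁴⁺/Ce³⁺ couple has the higher reduction potential and acts as the cathode, so E°_cell = +1.72 − (-0.28) = 2.00 V.
Balancing electrons gives n = 2; the reaction quotient is Q = [Co²⁺]·[Ce³⁺]^2/[Ce⁴⁺]^2 = 0.0731.
E = E° − (RT/nF) ln Q = 2.00 − (8.314×323)/(2×96500) × (-2.617) = 2.000 + 0.036 = 2.036 V.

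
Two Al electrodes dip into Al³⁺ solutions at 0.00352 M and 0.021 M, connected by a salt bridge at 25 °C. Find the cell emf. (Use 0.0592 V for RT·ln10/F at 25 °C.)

Both half-cells are Al³⁺/Al, so E°_cell = 0. The concentrated side is the cathode; the cell reaction moves Al³⁺ from high to low concentration with n = 3.
Q = [Al³⁺]_dilute/[Al³⁺]_conc = 0.00352/0.021 = 0.168.
E = 0 − (0.0592/3) log Q = −(0.0592/3)(-0.776) = 0.0153 V.

0.015 V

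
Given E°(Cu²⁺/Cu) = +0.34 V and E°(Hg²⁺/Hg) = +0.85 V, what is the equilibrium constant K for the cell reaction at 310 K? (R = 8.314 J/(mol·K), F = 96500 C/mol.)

3.9 × 10^16

E°_cell = +0.85 − (+0.34) = 0.51 V, with n = 2 electrons transferred.
At equilibrium E = 0, so the Nernst equation gives ln K = nFE°/RT = (2)(96500)(0.51)/((8.314)(310)) = 38.19.
K = e^38.19 = 3.9 × 10^16.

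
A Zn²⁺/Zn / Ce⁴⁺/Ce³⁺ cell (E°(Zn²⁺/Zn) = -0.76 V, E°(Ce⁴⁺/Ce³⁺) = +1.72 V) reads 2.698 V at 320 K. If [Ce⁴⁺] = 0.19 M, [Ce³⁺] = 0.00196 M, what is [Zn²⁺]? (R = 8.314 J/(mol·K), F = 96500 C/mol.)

0.0013 M

From the Nernst equation, ln Q = nF(E° − E)/RT = 2×96500×(2.48 − 2.698)/(8.314×320) = -15.814, so Q = 1.35 × 10^-7.
With Q = [Zn²⁺]·[Ce³⁺]^2/[Ce⁴⁺]^2 and the known concentrations, [Zn²⁺] in the numerator gives [Zn²⁺] = 0.0013 M.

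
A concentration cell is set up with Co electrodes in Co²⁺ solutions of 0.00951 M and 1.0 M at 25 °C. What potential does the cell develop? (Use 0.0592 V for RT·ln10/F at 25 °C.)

Both half-cells are Co²⁺/Co, so E°_cell = 0. The concentrated side is the cathode; the cell reaction moves Co²⁺ from high to low concentration with n = 2.
Q = [Co²⁺]_dilute/[Co²⁺]_conc = 0.00951/1.0 = 0.00951.
E = 0 − (0.0592/2) log Q = −(0.0592/2)(-2.022) = 0.0599 V.

0.060 V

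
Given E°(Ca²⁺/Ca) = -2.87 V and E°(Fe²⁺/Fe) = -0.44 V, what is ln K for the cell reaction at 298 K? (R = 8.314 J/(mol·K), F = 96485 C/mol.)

ln K = 189.3

E°_cell = -0.44 − (-2.87) = 2.43 V, with n = 2 electrons transferred.
At equilibrium E = 0, so the Nernst equation gives ln K = nFE°/RT = (2)(96485)(2.43)/((8.314)(298)) = 189.26.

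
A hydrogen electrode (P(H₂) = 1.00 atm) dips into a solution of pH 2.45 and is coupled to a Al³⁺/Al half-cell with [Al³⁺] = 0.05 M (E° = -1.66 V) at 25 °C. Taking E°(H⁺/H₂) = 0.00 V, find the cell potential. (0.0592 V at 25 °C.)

The hydrogen couple is the cathode, so E°_cell = 1.66 V; n = 6.
[H⁺] = 10^(−2.45) = 0.0035 M, and Q = [Al³⁺]^2·P(H₂)^3 / [H⁺]^6 = 1.25 × 10^12.
E = E° − (0.0592/6) log Q = 1.66 − (0.0592/6)(12.098) = 1.541 V.

1.54 V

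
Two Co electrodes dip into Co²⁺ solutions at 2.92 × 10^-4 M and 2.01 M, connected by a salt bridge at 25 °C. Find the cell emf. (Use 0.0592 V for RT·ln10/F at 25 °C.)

0.11 V

Both half-cells are Co²⁺/Co, so E°_cell = 0. The concentrated side is the cathode; the cell reaction moves Co²⁺ from high to low concentration with n = 2.
Q = [Co²⁺]_dilute/[Co²⁺]_conc = 2.92 × 10^-4/2.01 = 1.45 × 10^-4.
E = 0 − (0.0592/2) log Q = −(0.0592/2)(-3.838) = 0.1136 V.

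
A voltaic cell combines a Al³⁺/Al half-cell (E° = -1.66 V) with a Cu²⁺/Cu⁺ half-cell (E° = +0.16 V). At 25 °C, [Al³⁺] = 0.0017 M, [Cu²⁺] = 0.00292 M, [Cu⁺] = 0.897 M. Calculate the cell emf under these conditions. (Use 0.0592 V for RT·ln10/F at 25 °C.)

1.73 V

The Cu²⁺/Cu⁺ couple has the higher reduction potential and acts as the cathode, so E°_cell = +0.16 − (-1.66) = 1.82 V.
Balancing electrons gives n = 3; the reaction quotient is Q = [Al³⁺]·[Cu⁺]^3/[Cu²⁺]^3 = 4.93 × 10^4.
At 25 °C, E = E° − (0.0592/n) log Q = 1.82 − (0.0592/3)(4.693) = 1.820 − 0.093 = 1.727 V.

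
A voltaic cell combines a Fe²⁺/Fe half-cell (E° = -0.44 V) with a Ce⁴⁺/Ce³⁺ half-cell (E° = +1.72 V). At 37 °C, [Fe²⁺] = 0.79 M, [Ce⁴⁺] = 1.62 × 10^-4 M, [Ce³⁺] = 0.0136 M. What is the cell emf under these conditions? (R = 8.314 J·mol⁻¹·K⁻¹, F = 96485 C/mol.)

The Ce⁴⁺/Ce³⁺ couple has the higher reduction potential and acts as the cathode, so E°_cell = +1.72 − (-0.44) = 2.16 V.
Balancing electrons gives n = 2; the reaction quotient is Q = [Fe²⁺]·[Ce³⁺]^2/[Ce⁴⁺]^2 = 5570.
E = E° − (RT/nF) ln Q = 2.16 − (8.314×310)/(2×96485) × (8.625) = 2.160 − 0.115 = 2.045 V.

2.04 V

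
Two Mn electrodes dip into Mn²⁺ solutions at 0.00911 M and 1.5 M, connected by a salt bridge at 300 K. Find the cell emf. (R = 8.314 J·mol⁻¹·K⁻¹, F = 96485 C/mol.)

Both half-cells are Mn²⁺/Mn, so E°_cell = 0. The concentrated side is the cathode; the cell reaction moves Mn²⁺ from high to low concentration with n = 2.
Q = [Mn²⁺]_dilute/[Mn²⁺]_conc = 0.00911/1.5 = 0.00607.
E = 0 − (RT/nF) ln Q = −((8.314×300)/(2×96485))(-5.104) = 0.0660 V.

0.066 V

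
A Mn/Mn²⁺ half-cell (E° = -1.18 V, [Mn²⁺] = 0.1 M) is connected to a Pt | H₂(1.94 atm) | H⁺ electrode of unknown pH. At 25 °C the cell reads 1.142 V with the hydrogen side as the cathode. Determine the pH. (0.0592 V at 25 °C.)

E°_cell = 1.18 V and n = 2.
log Q = n(E° − E)/0.0592 = 2×(1.18 − 1.142)/0.0592 = 1.284.
With Q = [Mn²⁺]·P(H₂) / [H⁺]^2, solving for [H⁺] gives log[H⁺] = -0.998, so pH = 1.00.

pH = 1.00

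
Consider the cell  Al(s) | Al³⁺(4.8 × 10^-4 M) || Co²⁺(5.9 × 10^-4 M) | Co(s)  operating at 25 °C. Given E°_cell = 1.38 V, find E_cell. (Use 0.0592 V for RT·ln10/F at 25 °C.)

Balancing electrons gives n = 6; the reaction quotient is Q = [Al³⁺]^2/[Co²⁺]^3 = 1120.
At 25 °C, E = E° − (0.0592/n) log Q = 1.38 − (0.0592/6)(3.050) = 1.380 − 0.030 = 1.350 V.

1.35 V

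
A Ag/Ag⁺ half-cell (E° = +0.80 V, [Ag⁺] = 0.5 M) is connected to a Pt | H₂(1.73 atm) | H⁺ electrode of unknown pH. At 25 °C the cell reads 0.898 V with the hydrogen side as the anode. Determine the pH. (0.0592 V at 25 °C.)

E°_cell = 0.80 V and n = 2.
log Q = n(E° − E)/0.0592 = 2×(0.80 − 0.898)/0.0592 = -3.311.
With Q = [H⁺]^2 / ([Ag⁺]^2·P(H₂)), solving for [H⁺] gives log[H⁺] = -1.837, so pH = 1.84.

pH = 1.84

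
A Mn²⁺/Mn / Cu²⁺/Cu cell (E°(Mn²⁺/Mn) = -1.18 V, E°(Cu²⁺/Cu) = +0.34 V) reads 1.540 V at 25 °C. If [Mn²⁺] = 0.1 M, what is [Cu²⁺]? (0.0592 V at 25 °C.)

0.47 M

From the Nernst equation, log Q = n(E° − E)/0.0592 = 2(1.52 − 1.540)/0.0592 = -0.676, so Q = 0.211.
With Q = [Mn²⁺]/[Cu²⁺] and the known concentrations, [Cu²⁺] in the denominator gives [Cu²⁺] = 0.47 M.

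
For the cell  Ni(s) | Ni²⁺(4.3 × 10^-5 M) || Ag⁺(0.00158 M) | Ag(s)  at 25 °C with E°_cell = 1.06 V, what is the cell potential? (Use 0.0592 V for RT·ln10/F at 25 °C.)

1.02 V

Balancing electrons gives n = 2; the reaction quotient is Q = [Ni²⁺]/[Ag⁺]^2 = 17.2.
At 25 °C, E = E° − (0.0592/n) log Q = 1.06 − (0.0592/2)(1.236) = 1.060 − 0.037 = 1.023 V.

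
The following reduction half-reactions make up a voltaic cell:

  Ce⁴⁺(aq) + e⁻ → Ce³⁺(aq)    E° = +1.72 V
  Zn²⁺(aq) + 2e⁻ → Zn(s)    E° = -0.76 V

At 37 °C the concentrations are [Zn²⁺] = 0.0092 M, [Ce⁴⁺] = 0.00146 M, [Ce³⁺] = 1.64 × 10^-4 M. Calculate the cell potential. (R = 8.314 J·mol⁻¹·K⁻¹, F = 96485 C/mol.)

2.60 V

The Ce⁴⁺/Ce³⁺ couple has the higher reduction potential and acts as the cathode, so E°_cell = +1.72 − (-0.76) = 2.48 V.
Balancing electrons gives n = 2; the reaction quotient is Q = [Zn²⁺]·[Ce³⁺]^2/[Ce⁴⁺]^2 = 1.16 × 10^-4.
E = E° − (RT/nF) ln Q = 2.48 − (8.314×310)/(2×96485) × (-9.061) = 2.480 + 0.121 = 2.601 V.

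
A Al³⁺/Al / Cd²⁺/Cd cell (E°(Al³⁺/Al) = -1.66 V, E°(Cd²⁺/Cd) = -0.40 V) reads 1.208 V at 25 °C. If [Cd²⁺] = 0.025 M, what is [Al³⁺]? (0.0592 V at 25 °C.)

1.7 M

From the Nernst equation, log Q = n(E° − E)/0.0592 = 6(1.26 − 1.208)/0.0592 = 5.270, so Q = 1.86 × 10^5.
With Q = [Al³⁺]^2/[Cd²⁺]^3 and the known concentrations, [Al³⁺]^2 in the numerator gives [Al³⁺] = 1.7 M.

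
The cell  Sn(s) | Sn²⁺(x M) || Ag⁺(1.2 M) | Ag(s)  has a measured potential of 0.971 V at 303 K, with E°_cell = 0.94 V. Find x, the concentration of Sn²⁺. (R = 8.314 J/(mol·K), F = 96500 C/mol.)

From the Nernst equation, ln Q = nF(E° − E)/RT = 2×96500×(0.94 − 0.971)/(8.314×303) = -2.375, so Q = 0.0930.
With Q = [Sn²⁺]/[Ag⁺]^2 and the known concentrations, [Sn²⁺] in the numerator gives [Sn²⁺] = 0.13 M.

0.13 M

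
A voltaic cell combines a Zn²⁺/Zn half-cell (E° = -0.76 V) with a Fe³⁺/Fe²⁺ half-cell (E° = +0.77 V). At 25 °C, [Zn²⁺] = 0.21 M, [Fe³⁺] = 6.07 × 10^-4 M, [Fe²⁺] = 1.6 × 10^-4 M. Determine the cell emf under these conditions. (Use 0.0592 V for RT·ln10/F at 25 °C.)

The Fe³⁺/Fe²⁺ couple has the higher reduction potential and acts as the cathode, so E°_cell = +0.77 − (-0.76) = 1.53 V.
Balancing electrons gives n = 2; the reaction quotient is Q = [Zn²⁺]·[Fe²⁺]^2/[Fe³⁺]^2 = 0.0146.
At 25 °C, E = E° − (0.0592/n) log Q = 1.53 − (0.0592/2)(-1.836) = 1.530 + 0.054 = 1.584 V.

1.58 V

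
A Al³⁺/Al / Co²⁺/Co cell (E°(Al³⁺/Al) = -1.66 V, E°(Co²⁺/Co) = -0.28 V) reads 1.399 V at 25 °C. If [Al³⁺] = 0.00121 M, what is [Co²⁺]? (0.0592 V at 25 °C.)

From the Nernst equation, log Q = n(E° − E)/0.0592 = 6(1.38 − 1.399)/0.0592 = -1.926, so Q = 0.0119.
With Q = [Al³⁺]^2/[Co²⁺]^3 and the known concentrations, [Co²⁺]^3 in the denominator gives [Co²⁺] = 0.05 M.

0.05 M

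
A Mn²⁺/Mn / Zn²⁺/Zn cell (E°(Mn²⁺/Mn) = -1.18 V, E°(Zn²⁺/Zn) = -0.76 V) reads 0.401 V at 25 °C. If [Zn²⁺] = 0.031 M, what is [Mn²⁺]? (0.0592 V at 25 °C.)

0.14 M

From the Nernst equation, log Q = n(E° − E)/0.0592 = 2(0.42 − 0.401)/0.0592 = 0.642, so Q = 4.38.
With Q = [Mn²⁺]/[Zn²⁺] and the known concentrations, [Mn²⁺] in the numerator gives [Mn²⁺] = 0.14 M.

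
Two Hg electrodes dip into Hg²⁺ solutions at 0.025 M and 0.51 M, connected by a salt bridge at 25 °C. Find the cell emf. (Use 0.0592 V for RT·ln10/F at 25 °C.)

0.039 V

Both half-cells are Hg²⁺/Hg, so E°_cell = 0. The concentrated side is the cathode; the cell reaction moves Hg²⁺ from high to low concentration with n = 2.
Q = [Hg²⁺]_dilute/[Hg²⁺]_conc = 0.025/0.51 = 0.0490.
E = 0 − (0.0592/2) log Q = −(0.0592/2)(-1.310) = 0.0388 V.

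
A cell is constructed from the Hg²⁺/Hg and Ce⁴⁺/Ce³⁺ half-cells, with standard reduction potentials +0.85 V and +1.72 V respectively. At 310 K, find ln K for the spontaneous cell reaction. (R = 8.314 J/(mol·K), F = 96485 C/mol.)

ln K = 65.1

E°_cell = +1.72 − (+0.85) = 0.87 V, with n = 2 electrons transferred.
At equilibrium E = 0, so the Nernst equation gives ln K = nFE°/RT = (2)(96485)(0.87)/((8.314)(310)) = 65.14.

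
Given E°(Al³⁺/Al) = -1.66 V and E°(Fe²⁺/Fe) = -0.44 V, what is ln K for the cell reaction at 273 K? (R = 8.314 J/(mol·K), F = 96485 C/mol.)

ln K = 311.2

E°_cell = -0.44 − (-1.66) = 1.22 V, with n = 6 electrons transferred.
At equilibrium E = 0, so the Nernst equation gives ln K = nFE°/RT = (6)(96485)(1.22)/((8.314)(273)) = 311.17.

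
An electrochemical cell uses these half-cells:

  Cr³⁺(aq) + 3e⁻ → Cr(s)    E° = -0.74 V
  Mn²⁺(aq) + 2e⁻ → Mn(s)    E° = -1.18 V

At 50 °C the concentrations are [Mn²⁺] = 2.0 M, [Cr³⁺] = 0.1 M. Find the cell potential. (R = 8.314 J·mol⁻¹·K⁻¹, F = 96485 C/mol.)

The Cr³⁺/Cr couple has the higher reduction potential and acts as the cathode, so E°_cell = -0.74 − (-1.18) = 0.44 V.
Balancing electrons gives n = 6; the reaction quotient is Q = [Mn²⁺]^3/[Cr³⁺]^2 = 800.
E = E° − (RT/nF) ln Q = 0.44 − (8.314×323)/(6×96485) × (6.685) = 0.440 − 0.031 = 0.409 V.

0.409 V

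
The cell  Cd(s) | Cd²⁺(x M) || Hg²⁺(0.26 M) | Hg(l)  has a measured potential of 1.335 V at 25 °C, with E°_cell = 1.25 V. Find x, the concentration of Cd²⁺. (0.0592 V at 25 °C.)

From the Nernst equation, log Q = n(E° − E)/0.0592 = 2(1.25 − 1.335)/0.0592 = -2.872, so Q = 0.00134.
With Q = [Cd²⁺]/[Hg²⁺] and the known concentrations, [Cd²⁺] in the numerator gives [Cd²⁺] = 3.5 × 10^-4 M.

3.5 × 10^-4 M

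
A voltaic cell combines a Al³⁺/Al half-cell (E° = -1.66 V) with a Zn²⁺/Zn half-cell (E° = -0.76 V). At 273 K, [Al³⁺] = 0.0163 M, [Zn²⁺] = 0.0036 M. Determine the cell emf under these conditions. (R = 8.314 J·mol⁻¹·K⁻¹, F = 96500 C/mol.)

The Zn²⁺/Zn couple has the higher reduction potential and acts as the cathode, so E°_cell = -0.76 − (-1.66) = 0.90 V.
Balancing electrons gives n = 6; the reaction quotient is Q = [Al³⁺]^2/[Zn²⁺]^3 = 5690.
E = E° − (RT/nF) ln Q = 0.90 − (8.314×273)/(6×96500) × (8.647) = 0.900 − 0.034 = 0.866 V.

0.866 V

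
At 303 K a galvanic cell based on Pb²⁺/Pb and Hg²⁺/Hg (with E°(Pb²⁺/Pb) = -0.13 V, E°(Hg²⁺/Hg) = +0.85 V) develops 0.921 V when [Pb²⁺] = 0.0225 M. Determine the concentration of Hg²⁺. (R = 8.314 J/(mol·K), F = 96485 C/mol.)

2.5 × 10^-4 M

From the Nernst equation, ln Q = nF(E° − E)/RT = 2×96485×(0.98 − 0.921)/(8.314×303) = 4.519, so Q = 91.8.
With Q = [Pb²⁺]/[Hg²⁺] and the known concentrations, [Hg²⁺] in the denominator gives [Hg²⁺] = 2.5 × 10^-4 M.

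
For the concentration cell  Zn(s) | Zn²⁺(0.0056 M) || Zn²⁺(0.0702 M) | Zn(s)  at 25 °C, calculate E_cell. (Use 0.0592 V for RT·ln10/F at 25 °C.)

0.033 V

Both half-cells are Zn²⁺/Zn, so E°_cell = 0. The concentrated side is the cathode; the cell reaction moves Zn²⁺ from high to low concentration with n = 2.
Q = [Zn²⁺]_dilute/[Zn²⁺]_conc = 0.0056/0.0702 = 0.0798.
E = 0 − (0.0592/2) log Q = −(0.0592/2)(-1.098) = 0.0325 V.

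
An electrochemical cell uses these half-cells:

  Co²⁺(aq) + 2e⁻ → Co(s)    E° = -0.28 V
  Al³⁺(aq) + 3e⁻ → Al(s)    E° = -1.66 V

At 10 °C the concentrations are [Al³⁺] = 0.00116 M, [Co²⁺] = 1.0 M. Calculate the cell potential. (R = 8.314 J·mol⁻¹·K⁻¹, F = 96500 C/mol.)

1.43 V

The Co²⁺/Co couple has the higher reduction potential and acts as the cathode, so E°_cell = -0.28 − (-1.66) = 1.38 V.
Balancing electrons gives n = 6; the reaction quotient is Q = [Al³⁺]^2/[Co²⁺]^3 = 1.35 × 10^-6.
E = E° − (RT/nF) ln Q = 1.38 − (8.314×283)/(6×96500) × (-13.519) = 1.380 + 0.055 = 1.435 V.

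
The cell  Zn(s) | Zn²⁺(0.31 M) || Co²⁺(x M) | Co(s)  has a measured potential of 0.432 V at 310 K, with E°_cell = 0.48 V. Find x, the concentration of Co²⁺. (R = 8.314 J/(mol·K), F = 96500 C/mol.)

0.0085 M

From the Nernst equation, ln Q = nF(E° − E)/RT = 2×96500×(0.48 − 0.432)/(8.314×310) = 3.594, so Q = 36.4.
With Q = [Zn²⁺]/[Co²⁺] and the known concentrations, [Co²⁺] in the denominator gives [Co²⁺] = 0.0085 M.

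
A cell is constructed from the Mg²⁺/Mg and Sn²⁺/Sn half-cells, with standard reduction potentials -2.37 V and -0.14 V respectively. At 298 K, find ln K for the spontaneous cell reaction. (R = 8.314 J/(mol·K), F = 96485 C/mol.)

ln K = 173.7

E°_cell = -0.14 − (-2.37) = 2.23 V, with n = 2 electrons transferred.
At equilibrium E = 0, so the Nernst equation gives ln K = nFE°/RT = (2)(96485)(2.23)/((8.314)(298)) = 173.69.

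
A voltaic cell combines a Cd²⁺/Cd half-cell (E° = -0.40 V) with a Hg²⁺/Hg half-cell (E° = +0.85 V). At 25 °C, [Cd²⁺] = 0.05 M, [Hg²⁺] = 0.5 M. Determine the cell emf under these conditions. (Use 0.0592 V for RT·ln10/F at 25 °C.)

The Hg²⁺/Hg couple has the higher reduction potential and acts as the cathode, so E°_cell = +0.85 − (-0.40) = 1.25 V.
Balancing electrons gives n = 2; the reaction quotient is Q = [Cd²⁺]/[Hg²⁺] = 0.100.
At 25 °C, E = E° − (0.0592/n) log Q = 1.25 − (0.0592/2)(-1.000) = 1.250 + 0.030 = 1.280 V.

1.28 V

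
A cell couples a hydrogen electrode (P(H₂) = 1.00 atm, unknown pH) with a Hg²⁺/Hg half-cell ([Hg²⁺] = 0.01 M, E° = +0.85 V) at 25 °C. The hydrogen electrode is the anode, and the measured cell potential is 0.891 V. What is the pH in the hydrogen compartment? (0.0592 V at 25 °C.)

pH = 1.69

E°_cell = 0.85 V and n = 2.
log Q = n(E° − E)/0.0592 = 2×(0.85 − 0.891)/0.0592 = -1.385.
With Q = [H⁺]^2 / ([Hg²⁺]·P(H₂)), solving for [H⁺] gives log[H⁺] = -1.693, so pH = 1.69.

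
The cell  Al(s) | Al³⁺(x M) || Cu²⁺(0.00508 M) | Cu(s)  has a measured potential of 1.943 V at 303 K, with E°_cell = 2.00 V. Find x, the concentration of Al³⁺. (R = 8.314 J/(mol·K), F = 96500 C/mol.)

0.25 M

From the Nernst equation, ln Q = nF(E° − E)/RT = 6×96500×(2.00 − 1.943)/(8.314×303) = 13.101, so Q = 4.89 × 10^5.
With Q = [Al³⁺]^2/[Cu²⁺]^3 and the known concentrations, [Al³⁺]^2 in the numerator gives [Al³⁺] = 0.25 M.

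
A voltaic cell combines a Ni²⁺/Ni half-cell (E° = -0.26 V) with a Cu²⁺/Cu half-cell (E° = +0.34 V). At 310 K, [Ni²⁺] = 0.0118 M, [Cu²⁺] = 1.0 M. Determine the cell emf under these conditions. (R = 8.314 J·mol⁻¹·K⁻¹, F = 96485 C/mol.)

0.659 V

The Cu²⁺/Cu couple has the higher reduction potential and acts as the cathode, so E°_cell = +0.34 − (-0.26) = 0.60 V.
Balancing electrons gives n = 2; the reaction quotient is Q = [Ni²⁺]/[Cu²⁺] = 0.0118.
E = E° − (RT/nF) ln Q = 0.60 − (8.314×310)/(2×96485) × (-4.440) = 0.600 + 0.059 = 0.659 V.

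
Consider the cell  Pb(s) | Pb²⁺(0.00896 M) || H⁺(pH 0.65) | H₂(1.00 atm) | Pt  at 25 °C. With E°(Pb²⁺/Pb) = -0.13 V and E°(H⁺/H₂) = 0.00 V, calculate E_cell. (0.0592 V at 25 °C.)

0.15 V

The hydrogen couple is the cathode, so E°_cell = 0.13 V; n = 2.
[H⁺] = 10^(−0.65) = 0.22 M, and Q = [Pb²⁺]·P(H₂) / [H⁺]^2 = 0.179.
E = E° − (0.0592/2) log Q = 0.13 − (0.0592/2)(-0.748) = 0.152 V.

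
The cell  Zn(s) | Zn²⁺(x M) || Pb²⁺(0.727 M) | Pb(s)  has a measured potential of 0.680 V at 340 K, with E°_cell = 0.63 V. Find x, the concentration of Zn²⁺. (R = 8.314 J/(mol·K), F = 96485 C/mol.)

From the Nernst equation, ln Q = nF(E° − E)/RT = 2×96485×(0.63 − 0.680)/(8.314×340) = -3.413, so Q = 0.0329.
With Q = [Zn²⁺]/[Pb²⁺] and the known concentrations, [Zn²⁺] in the numerator gives [Zn²⁺] = 0.024 M.

0.024 M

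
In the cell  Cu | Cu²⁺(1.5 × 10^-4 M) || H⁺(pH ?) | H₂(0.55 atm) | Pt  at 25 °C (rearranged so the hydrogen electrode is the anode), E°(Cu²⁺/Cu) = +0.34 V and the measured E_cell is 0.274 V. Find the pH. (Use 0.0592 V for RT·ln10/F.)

pH = 0.93

E°_cell = 0.34 V and n = 2.
log Q = n(E° − E)/0.0592 = 2×(0.34 − 0.274)/0.0592 = 2.230.
With Q = [H⁺]^2 / ([Cu²⁺]·P(H₂)), solving for [H⁺] gives log[H⁺] = -0.927, so pH = 0.93.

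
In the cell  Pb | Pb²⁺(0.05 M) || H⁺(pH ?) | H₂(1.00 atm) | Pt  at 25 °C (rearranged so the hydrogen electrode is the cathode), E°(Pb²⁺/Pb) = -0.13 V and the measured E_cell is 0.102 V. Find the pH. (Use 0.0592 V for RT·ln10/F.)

pH = 1.12

E°_cell = 0.13 V and n = 2.
log Q = n(E° − E)/0.0592 = 2×(0.13 − 0.102)/0.0592 = 0.946.
With Q = [Pb²⁺]·P(H₂) / [H⁺]^2, solving for [H⁺] gives log[H⁺] = -1.123, so pH = 1.12.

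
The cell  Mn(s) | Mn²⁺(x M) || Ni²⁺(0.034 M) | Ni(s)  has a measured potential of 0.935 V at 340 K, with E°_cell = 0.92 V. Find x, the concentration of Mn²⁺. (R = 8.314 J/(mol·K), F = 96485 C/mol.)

0.012 M

From the Nernst equation, ln Q = nF(E° − E)/RT = 2×96485×(0.92 − 0.935)/(8.314×340) = -1.024, so Q = 0.359.
With Q = [Mn²⁺]/[Ni²⁺] and the known concentrations, [Mn²⁺] in the numerator gives [Mn²⁺] = 0.012 M.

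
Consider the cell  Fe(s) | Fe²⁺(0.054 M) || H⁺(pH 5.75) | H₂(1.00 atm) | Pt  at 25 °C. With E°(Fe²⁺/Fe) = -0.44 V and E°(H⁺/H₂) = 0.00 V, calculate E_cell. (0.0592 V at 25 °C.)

The hydrogen couple is the cathode, so E°_cell = 0.44 V; n = 2.
[H⁺] = 10^(−5.75) = 1.8 × 10^-6 M, and Q = [Fe²⁺]·P(H₂) / [H⁺]^2 = 1.71 × 10^10.
E = E° − (0.0592/2) log Q = 0.44 − (0.0592/2)(10.232) = 0.137 V.

0.14 V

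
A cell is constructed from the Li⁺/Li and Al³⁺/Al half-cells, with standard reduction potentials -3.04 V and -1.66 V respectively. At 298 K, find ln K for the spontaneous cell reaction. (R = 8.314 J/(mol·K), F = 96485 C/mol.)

E°_cell = -1.66 − (-3.04) = 1.38 V, with n = 3 electrons transferred.
At equilibrium E = 0, so the Nernst equation gives ln K = nFE°/RT = (3)(96485)(1.38)/((8.314)(298)) = 161.23.

ln K = 161.2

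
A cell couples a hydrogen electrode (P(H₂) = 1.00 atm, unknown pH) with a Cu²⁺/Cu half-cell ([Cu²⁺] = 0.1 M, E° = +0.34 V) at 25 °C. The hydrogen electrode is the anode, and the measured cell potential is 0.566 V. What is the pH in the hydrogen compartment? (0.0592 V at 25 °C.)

E°_cell = 0.34 V and n = 2.
log Q = n(E° − E)/0.0592 = 2×(0.34 − 0.566)/0.0592 = -7.635.
With Q = [H⁺]^2 / ([Cu²⁺]·P(H₂)), solving for [H⁺] gives log[H⁺] = -4.318, so pH = 4.32.

pH = 4.32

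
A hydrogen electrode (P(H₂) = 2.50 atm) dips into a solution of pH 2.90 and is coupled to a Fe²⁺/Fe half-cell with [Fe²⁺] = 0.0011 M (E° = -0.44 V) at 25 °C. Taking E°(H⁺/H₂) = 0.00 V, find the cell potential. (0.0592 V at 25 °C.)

The hydrogen couple is the cathode, so E°_cell = 0.44 V; n = 2.
[H⁺] = 10^(−2.90) = 0.0013 M, and Q = [Fe²⁺]·P(H₂) / [H⁺]^2 = 1740.
E = E° − (0.0592/2) log Q = 0.44 − (0.0592/2)(3.239) = 0.344 V.

0.34 V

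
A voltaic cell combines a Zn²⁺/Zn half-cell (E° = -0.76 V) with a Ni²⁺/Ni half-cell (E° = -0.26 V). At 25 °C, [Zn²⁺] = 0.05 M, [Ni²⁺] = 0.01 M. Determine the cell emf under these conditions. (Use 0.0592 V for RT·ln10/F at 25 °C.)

The Ni²⁺/Ni couple has the higher reduction potential and acts as the cathode, so E°_cell = -0.26 − (-0.76) = 0.50 V.
Balancing electrons gives n = 2; the reaction quotient is Q = [Zn²⁺]/[Ni²⁺] = 5.00.
At 25 °C, E = E° − (0.0592/n) log Q = 0.50 − (0.0592/2)(0.699) = 0.500 − 0.021 = 0.479 V.

0.479 V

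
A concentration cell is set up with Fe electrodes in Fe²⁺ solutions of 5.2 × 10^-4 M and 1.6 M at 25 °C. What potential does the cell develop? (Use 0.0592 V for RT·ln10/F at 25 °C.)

0.10 V

Both half-cells are Fe²⁺/Fe, so E°_cell = 0. The concentrated side is the cathode; the cell reaction moves Fe²⁺ from high to low concentration with n = 2.
Q = [Fe²⁺]_dilute/[Fe²⁺]_conc = 5.2 × 10^-4/1.6 = 3.25 × 10^-4.
E = 0 − (0.0592/2) log Q = −(0.0592/2)(-3.488) = 0.1032 V.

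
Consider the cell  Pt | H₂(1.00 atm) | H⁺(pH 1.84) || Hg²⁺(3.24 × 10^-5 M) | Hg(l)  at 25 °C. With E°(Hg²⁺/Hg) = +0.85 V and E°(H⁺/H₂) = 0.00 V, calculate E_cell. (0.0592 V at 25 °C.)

The Hg²⁺/Hg couple is the cathode, so E°_cell = 0.85 V; n = 2.
[H⁺] = 10^(−1.84) = 0.014 M, and Q = [H⁺]^2 / ([Hg²⁺]·P(H₂)) = 6.45.
E = E° − (0.0592/2) log Q = 0.85 − (0.0592/2)(0.809) = 0.826 V.

0.83 V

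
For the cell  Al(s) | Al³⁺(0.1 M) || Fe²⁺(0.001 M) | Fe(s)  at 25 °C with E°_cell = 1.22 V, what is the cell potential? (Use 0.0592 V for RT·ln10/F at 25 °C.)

1.15 V

Balancing electrons gives n = 6; the reaction quotient is Q = [Al³⁺]^2/[Fe²⁺]^3 = 1 × 10^7.
At 25 °C, E = E° − (0.0592/n) log Q = 1.22 − (0.0592/6)(7.000) = 1.220 − 0.069 = 1.151 V.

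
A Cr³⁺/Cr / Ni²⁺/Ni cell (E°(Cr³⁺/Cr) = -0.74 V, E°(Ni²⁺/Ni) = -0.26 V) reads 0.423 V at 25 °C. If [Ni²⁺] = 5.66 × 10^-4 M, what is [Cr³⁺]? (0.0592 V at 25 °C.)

From the Nernst equation, log Q = n(E° − E)/0.0592 = 6(0.48 − 0.423)/0.0592 = 5.777, so Q = 5.98 × 10^5.
With Q = [Cr³⁺]^2/[Ni²⁺]^3 and the known concentrations, [Cr³⁺]^2 in the numerator gives [Cr³⁺] = 0.01 M.

0.01 M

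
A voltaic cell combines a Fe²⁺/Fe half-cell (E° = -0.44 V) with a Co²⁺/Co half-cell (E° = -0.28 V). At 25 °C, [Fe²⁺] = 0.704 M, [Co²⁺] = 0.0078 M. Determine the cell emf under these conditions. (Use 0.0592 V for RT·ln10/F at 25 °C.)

The Co²⁺/Co couple has the higher reduction potential and acts as the cathode, so E°_cell = -0.28 − (-0.44) = 0.16 V.
Balancing electrons gives n = 2; the reaction quotient is Q = [Fe²⁺]/[Co²⁺] = 90.3.
At 25 °C, E = E° − (0.0592/n) log Q = 0.16 − (0.0592/2)(1.955) = 0.160 − 0.058 = 0.102 V.

0.102 V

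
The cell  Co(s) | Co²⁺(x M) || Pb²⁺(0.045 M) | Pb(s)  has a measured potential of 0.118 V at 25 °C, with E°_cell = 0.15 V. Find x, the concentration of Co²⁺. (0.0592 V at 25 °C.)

0.54 M

From the Nernst equation, log Q = n(E° − E)/0.0592 = 2(0.15 − 0.118)/0.0592 = 1.081, so Q = 12.1.
With Q = [Co²⁺]/[Pb²⁺] and the known concentrations, [Co²⁺] in the numerator gives [Co²⁺] = 0.54 M.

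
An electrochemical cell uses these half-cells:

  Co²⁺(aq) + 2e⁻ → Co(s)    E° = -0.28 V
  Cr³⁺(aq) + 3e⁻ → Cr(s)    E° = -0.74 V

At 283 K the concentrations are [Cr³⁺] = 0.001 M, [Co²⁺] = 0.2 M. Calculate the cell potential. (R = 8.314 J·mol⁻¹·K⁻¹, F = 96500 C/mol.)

0.497 V

The Co²⁺/Co couple has the higher reduction potential and acts as the cathode, so E°_cell = -0.28 − (-0.74) = 0.46 V.
Balancing electrons gives n = 6; the reaction quotient is Q = [Cr³⁺]^2/[Co²⁺]^3 = 1.25 × 10^-4.
E = E° − (RT/nF) ln Q = 0.46 − (8.314×283)/(6×96500) × (-8.987) = 0.460 + 0.037 = 0.497 V.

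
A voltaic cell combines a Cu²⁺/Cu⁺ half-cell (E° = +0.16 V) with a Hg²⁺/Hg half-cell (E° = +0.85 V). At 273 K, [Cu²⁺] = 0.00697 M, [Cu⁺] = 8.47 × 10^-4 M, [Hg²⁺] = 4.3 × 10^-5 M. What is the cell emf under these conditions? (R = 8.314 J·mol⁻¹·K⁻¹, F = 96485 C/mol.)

The Hg²⁺/Hg couple has the higher reduction potential and acts as the cathode, so E°_cell = +0.85 − (+0.16) = 0.69 V.
Balancing electrons gives n = 2; the reaction quotient is Q = [Cu²⁺]^2/([Cu⁺]^2·[Hg²⁺]) = 1.57 × 10^6.
E = E° − (RT/nF) ln Q = 0.69 − (8.314×273)/(2×96485) × (14.270) = 0.690 − 0.168 = 0.522 V.

0.522 V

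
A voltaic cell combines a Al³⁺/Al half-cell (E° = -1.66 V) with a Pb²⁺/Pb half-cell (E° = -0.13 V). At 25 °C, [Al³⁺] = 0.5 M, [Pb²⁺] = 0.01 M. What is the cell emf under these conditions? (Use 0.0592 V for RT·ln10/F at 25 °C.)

The Pb²⁺/Pb couple has the higher reduction potential and acts as the cathode, so E°_cell = -0.13 − (-1.66) = 1.53 V.
Balancing electrons gives n = 6; the reaction quotient is Q = [Al³⁺]^2/[Pb²⁺]^3 = 2.5 × 10^5.
At 25 °C, E = E° − (0.0592/n) log Q = 1.53 − (0.0592/6)(5.398) = 1.530 − 0.053 = 1.477 V.

1.48 V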